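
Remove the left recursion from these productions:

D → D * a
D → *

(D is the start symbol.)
D is directly left-recursive. The standard transformation for
  A → A α₁ | ... | A α_m | β₁ | ... | β_n
is
  A  → β₁ A' | ... | β_n A'
  A' → α₁ A' | ... | α_m A' | ε

D → * becomes D → * D'
D → D * a becomes D' → * a D'
Add D' → ε

Resulting grammar:
D → * D'
D' → * a D'
D' → ε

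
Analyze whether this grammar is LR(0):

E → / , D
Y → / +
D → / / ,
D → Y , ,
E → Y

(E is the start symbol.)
A grammar is LR(0) if no state in the canonical LR(0) collection has:
  - both a shift item (dot before a terminal) and a complete item (shift-reduce conflict), or
  - two or more complete items (reduce-reduce conflict; the accept item [E' → E .] counts as a complete item here).

Augment with E' → E and build the canonical LR(0) collection (I0 = CLOSURE({[E' → . E]}), then GOTO on every symbol after a dot until no new states appear). It has 13 states:
  I0: { [E → . / , D], [E → . Y], [E' → . E], [Y → . / +] }  — shift
  I1: { [E → / . , D], [Y → / . +] }  — shift
  I2: { [E' → E .] }  — accept
  I3: { [E → Y .] }  — reduce
  I4: { [Y → / + .] }  — reduce
  I5: { [D → . / / ,], [D → . Y , ,], [E → / , . D], [Y → . / +] }  — shift
  I6: { [D → / . / ,], [Y → / . +] }  — shift
  I7: { [E → / , D .] }  — reduce
  I8: { [D → Y . , ,] }  — shift
  I9: { [D → Y , . ,] }  — shift
  I10: { [D → Y , , .] }  — reduce
  I11: { [D → / / . ,] }  — shift
  I12: { [D → / / , .] }  — reduce

Every state is either a pure shift/goto state or contains exactly one complete item and nothing to shift — no conflicts. The grammar is LR(0).

Answer: Yes, the grammar is LR(0)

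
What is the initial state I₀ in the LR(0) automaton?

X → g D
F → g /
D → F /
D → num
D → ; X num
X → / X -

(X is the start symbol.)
First, augment the grammar with X' → X
I₀ = CLOSURE({ [X' → . X] }):
  [X' → . X] has the dot before X: add [X → . g D], [X → . / X -]
No further items can be added.

I₀ = { [X → . / X -], [X → . g D], [X' → . X] }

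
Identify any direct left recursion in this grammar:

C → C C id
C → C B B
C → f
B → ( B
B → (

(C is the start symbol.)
C → C C id: LEFT RECURSIVE (starts with C)
C → C B B: LEFT RECURSIVE (starts with C)
C → f: starts with f
B → ( B: starts with '('
B → (: starts with '('

The grammar has direct left recursion on: C.

Answer: Yes, C is left-recursive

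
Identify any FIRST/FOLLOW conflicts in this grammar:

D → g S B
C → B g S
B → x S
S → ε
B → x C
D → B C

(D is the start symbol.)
Nullable non-terminals: S.
S has a nullable alternative but only one production, so nothing to check.

B, C, D have no nullable alternative, so no FIRST/FOLLOW check is needed there.

No FIRST/FOLLOW conflicts found.

Answer: No FIRST/FOLLOW conflicts.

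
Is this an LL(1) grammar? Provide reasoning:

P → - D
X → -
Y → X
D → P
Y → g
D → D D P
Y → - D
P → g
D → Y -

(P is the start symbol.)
No. Predict set conflict for Y: { '-' }

A grammar is LL(1) if for each non-terminal N with multiple productions, the predict sets of those productions are pairwise disjoint, where PREDICT(N → α) = (FIRST(α) \ {ε}) ∪ (FOLLOW(N) if α ⇒* ε).

Relevant sets:
  FIRST(X) = { '-' }
  FIRST(P) = { '-', 'g' }
  FIRST(D) = { '-', 'g' }
  FIRST(Y) = { '-', 'g' }

For P:
  PREDICT(P → '-' D) = { '-' }
  PREDICT(P → g) = { 'g' }
For Y:
  PREDICT(Y → X) = { '-' }
  PREDICT(Y → g) = { 'g' }
  PREDICT(Y → '-' D) = { '-' }
For D:
  PREDICT(D → P) = { '-', 'g' }
  PREDICT(D → D D P) = { '-', 'g' }
  PREDICT(D → Y '-') = { '-', 'g' }
X has a single production, so nothing to check there.

Conflict found: Predict set conflict for Y: { '-' }
The grammar is NOT LL(1).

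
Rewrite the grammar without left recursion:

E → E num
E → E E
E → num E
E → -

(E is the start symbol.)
E is directly left-recursive. The standard transformation for
  A → A α₁ | ... | A α_m | β₁ | ... | β_n
is
  A  → β₁ A' | ... | β_n A'
  A' → α₁ A' | ... | α_m A' | ε

E → num E becomes E → num E E'
E → - becomes E → - E'
E → E num becomes E' → num E'
E → E E becomes E' → E E'
Add E' → ε

Resulting grammar:
E → num E E'
E → - E'
E' → num E'
E' → E E'
E' → ε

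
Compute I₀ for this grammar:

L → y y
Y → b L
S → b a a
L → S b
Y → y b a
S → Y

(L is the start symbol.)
First, augment the grammar with L' → L
I₀ = CLOSURE({ [L' → . L] }):
  [L' → . L] has the dot before L: add [L → . y y], [L → . S b]
  [L → . S b] has the dot before S: add [S → . b a a], [S → . Y]
  [S → . Y] has the dot before Y: add [Y → . b L], [Y → . y b a]
No further items can be added.

I₀ = { [L → . S b], [L → . y y], [L' → . L], [S → . Y], [S → . b a a], [Y → . b L], [Y → . y b a] }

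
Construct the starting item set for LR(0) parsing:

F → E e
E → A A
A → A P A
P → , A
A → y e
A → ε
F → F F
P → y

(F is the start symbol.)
First, augment the grammar with F' → F
I₀ = CLOSURE({ [F' → . F] }):
  [F' → . F] has the dot before F: add [F → . E e], [F → . F F]
  [F → . E e] has the dot before E: add [E → . A A]
  [E → . A A] has the dot before A: add [A → . A P A], [A → . y e], [A → .]
No further items can be added.

I₀ = { [A → . A P A], [A → . y e], [A → .], [E → . A A], [F → . E e], [F → . F F], [F' → . F] }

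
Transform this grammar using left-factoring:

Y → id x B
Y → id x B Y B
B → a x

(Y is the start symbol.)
Y → id x B Y'
Y' → ε
Y' → Y B
B → a x

Left-factoring transforms A → αβ₁ | αβ₂ into A → αA' and A' → β₁ | β₂
(α is the longest common prefix among the alternatives). Repeat until
no nonterminal has two alternatives with a common prefix.

Round 1: Y has alternatives sharing prefix 'id x B'. Introduce Y': Y → id x B Y'
  Add: Y' → ε
  Add: Y' → Y B

No remaining common prefixes — done.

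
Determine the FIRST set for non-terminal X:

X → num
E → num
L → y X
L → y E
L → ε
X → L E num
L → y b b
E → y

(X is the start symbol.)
{ 'num', 'y' }

To compute FIRST(X), examine every production with X on the left-hand side, reading each right-hand side left to right until a non-nullable symbol is reached.

FIRST sets of the other non-terminals involved (by the same procedure, iterated to a fixed point):
  FIRST(L) = { 'y', ε }
  FIRST(E) = { 'num', 'y' }

From X → num:
  - num is a terminal: add 'num' and stop
From X → L E num:
  - L is a non-terminal: add FIRST(L) \ {ε} = { 'y' }
    L is nullable, so continue to the next symbol
  - E is a non-terminal: add FIRST(E) \ {ε} = { 'num', 'y' }
    E is not nullable, so stop

Collecting: FIRST(X) = { 'num', 'y' }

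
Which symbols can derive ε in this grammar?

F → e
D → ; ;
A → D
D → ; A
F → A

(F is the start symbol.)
None

A non-terminal is nullable if it can derive ε (the empty string): either it has an ε-production, or it has a production whose right-hand side consists entirely of nullable non-terminals.

There are no ε-productions, so no non-terminal can derive ε.
No non-terminals are nullable.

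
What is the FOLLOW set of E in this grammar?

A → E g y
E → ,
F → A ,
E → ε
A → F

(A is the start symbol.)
In A → E g y: E is followed by g y, add FIRST(g y) \ {ε} = { 'g' }

Taking the union: FOLLOW(E) = { 'g' }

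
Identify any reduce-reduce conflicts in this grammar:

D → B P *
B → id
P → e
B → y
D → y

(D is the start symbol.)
Yes — I4: [B → y .] vs [D → y .]

A reduce-reduce conflict occurs when an LR(0) state has two complete items [A → α .] and [B → β .] — both call for a reduction, and with no lookahead the parser cannot choose between them.

Augment with D' → D and build the canonical LR(0) collection (I0 = CLOSURE({[D' → . D]}), then GOTO on every symbol after a dot until no new states appear). It has 8 states:
  I0: { [B → . id], [B → . y], [D → . B P *], [D → . y], [D' → . D] }  — shift
  I1: { [D → B . P *], [P → . e] }  — shift
  I2: { [D' → D .] }  — accept
  I3: { [B → id .] }  — reduce
  I4: { [B → y .], [D → y .] }  — 2 reduces
  I5: { [D → B P . *] }  — shift
  I6: { [P → e .] }  — reduce
  I7: { [D → B P * .] }  — reduce

I4 contains complete items [B → y .], [D → y .] — reduce-reduce conflict.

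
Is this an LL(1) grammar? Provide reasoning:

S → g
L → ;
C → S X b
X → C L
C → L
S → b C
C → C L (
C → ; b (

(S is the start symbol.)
No. Predict set conflict for C: { 'b', 'g' }

A grammar is LL(1) if for each non-terminal N with multiple productions, the predict sets of those productions are pairwise disjoint, where PREDICT(N → α) = (FIRST(α) \ {ε}) ∪ (FOLLOW(N) if α ⇒* ε).

Relevant sets:
  FIRST(S) = { 'b', 'g' }
  FIRST(L) = { ';' }
  FIRST(C) = { ';', 'b', 'g' }

For S:
  PREDICT(S → g) = { 'g' }
  PREDICT(S → b C) = { 'b' }
For C:
  PREDICT(C → S X b) = { 'b', 'g' }
  PREDICT(C → L) = { ';' }
  PREDICT(C → C L '(') = { ';', 'b', 'g' }
  PREDICT(C → ';' b '(') = { ';' }
L, X have a single production, so nothing to check there.

Conflict found: Predict set conflict for C: { 'b', 'g' }
The grammar is NOT LL(1).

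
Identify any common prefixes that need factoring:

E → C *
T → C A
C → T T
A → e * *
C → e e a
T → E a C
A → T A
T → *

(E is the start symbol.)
Left-factoring is needed when two productions for the same non-terminal
share a common prefix on the right-hand side.

Productions for T:
  T → C A
  T → E a C
  T → *
Productions for C:
  C → T T
  C → e e a
Productions for A:
  A → e * *
  A → T A

No common prefixes found.

Answer: No, left-factoring is not needed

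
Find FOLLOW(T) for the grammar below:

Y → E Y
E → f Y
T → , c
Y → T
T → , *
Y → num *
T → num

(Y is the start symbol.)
To compute FOLLOW(T), find every occurrence of T on a right-hand side N → α T β: add FIRST(β) \ {ε}, and if β is empty or nullable also add FOLLOW(N). Iterate to a fixed point.

In Y → T: T is at the end, add FOLLOW(Y)

The FOLLOW sets referred to above (computed the same way, to a fixed point):
  FOLLOW(Y) = { $, ',', 'f', 'num' }

Taking the union: FOLLOW(T) = { $, ',', 'f', 'num' }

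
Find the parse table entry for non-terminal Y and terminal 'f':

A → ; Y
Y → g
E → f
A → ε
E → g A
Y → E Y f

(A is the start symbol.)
To find M[Y, 'f'], we find productions for Y where 'f' is in the predict set (PREDICT(N → α) = (FIRST(α) \ {ε}) ∪ (FOLLOW(N) if α ⇒* ε)).

Relevant sets:
  FIRST(E) = { 'f', 'g' }

Y → g: PREDICT = { 'g' }
Y → E Y f: PREDICT = { 'f', 'g' }
  'f' is in predict set, so this production goes in M[Y, 'f']

M[Y, 'f'] = Y → E Y f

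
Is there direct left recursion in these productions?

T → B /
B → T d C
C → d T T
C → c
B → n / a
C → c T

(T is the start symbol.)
Direct left recursion occurs when N → N α for some non-terminal N (the right-hand side begins with the left-hand side itself).

T → B /: starts with B
B → T d C: starts with T
C → d T T: starts with d
C → c: starts with c
B → n / a: starts with n
C → c T: starts with c

No direct left recursion found.

Answer: No direct left recursion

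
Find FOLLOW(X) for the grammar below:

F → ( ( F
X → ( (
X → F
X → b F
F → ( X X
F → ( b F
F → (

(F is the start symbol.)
{ $, '(', 'b' }

In F → ( X X: X is followed by X, add FIRST(X) \ {ε} = { '(', 'b' }
In F → ( X X: X is at the end, add FOLLOW(F)

The FOLLOW sets referred to above (computed the same way, to a fixed point):
  FOLLOW(F) = { $, '(', 'b' }

Taking the union: FOLLOW(X) = { $, '(', 'b' }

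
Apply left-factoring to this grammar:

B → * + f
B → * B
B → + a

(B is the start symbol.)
Left-factoring transforms A → αβ₁ | αβ₂ into A → αA' and A' → β₁ | β₂
(α is the longest common prefix among the alternatives). Repeat until
no nonterminal has two alternatives with a common prefix.

Round 1: B has alternatives sharing prefix '*'. Introduce B': B → * B'
  Add: B' → + f
  Add: B' → B

No remaining common prefixes — done.

Resulting grammar:
B → * B'
B' → + f
B' → B
B → + a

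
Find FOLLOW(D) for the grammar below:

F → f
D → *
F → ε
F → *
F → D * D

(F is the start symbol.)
To compute FOLLOW(D), find every occurrence of D on a right-hand side N → α D β: add FIRST(β) \ {ε}, and if β is empty or nullable also add FOLLOW(N). Iterate to a fixed point.

In F → D * D: D is followed by '*' D, add FIRST('*' D) \ {ε} = { '*' }
In F → D * D: D is at the end, add FOLLOW(F)

The FOLLOW sets referred to above (computed the same way, to a fixed point):
  FOLLOW(F) = { $ }

Taking the union: FOLLOW(D) = { $, '*' }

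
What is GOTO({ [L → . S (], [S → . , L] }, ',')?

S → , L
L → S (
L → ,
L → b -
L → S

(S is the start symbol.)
GOTO(I, ',') = CLOSURE({ [A → αX.β] : [A → α.Xβ] ∈ I, X = ',' })

Items with dot before ',', with the dot advanced:
  [S → . , L] → [S → , . L]
Closure of the advanced items:
  [S → , . L] has the dot before L: add [L → . S (], [L → . ,], [L → . b -], [L → . S]
  [L → . S (] has the dot before S: add [S → . , L]

GOTO = { [L → . ,], [L → . S (], [L → . S], [L → . b -], [S → , . L], [S → . , L] }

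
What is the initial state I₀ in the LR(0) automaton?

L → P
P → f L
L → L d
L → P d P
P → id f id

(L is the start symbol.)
{ [L → . L d], [L → . P d P], [L → . P], [L' → . L], [P → . f L], [P → . id f id] }

First, augment the grammar with L' → L
I₀ = CLOSURE({ [L' → . L] }):
  [L' → . L] has the dot before L: add [L → . P], [L → . L d], [L → . P d P]
  [L → . P] has the dot before P: add [P → . f L], [P → . id f id]
No further items can be added.

I₀ = { [L → . L d], [L → . P d P], [L → . P], [L' → . L], [P → . f L], [P → . id f id] }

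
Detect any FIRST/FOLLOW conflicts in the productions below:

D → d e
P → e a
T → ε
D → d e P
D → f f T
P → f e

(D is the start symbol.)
A FIRST/FOLLOW conflict occurs when a non-terminal N has a nullable alternative N → β (β ⇒* ε) and another alternative N → α with FIRST(α) ∩ FOLLOW(N) ≠ ∅: on such a lookahead the parser cannot decide between expanding α and letting N vanish via β.

Nullable non-terminals: T.
T has a nullable alternative but only one production, so nothing to check.

D, P have no nullable alternative, so no FIRST/FOLLOW check is needed there.

No FIRST/FOLLOW conflicts found.

Answer: No FIRST/FOLLOW conflicts.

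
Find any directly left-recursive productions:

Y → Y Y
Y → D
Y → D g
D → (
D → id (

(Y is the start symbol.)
Yes, Y is left-recursive

Direct left recursion occurs when N → N α for some non-terminal N (the right-hand side begins with the left-hand side itself).

Y → Y Y: LEFT RECURSIVE (starts with Y)
Y → D: starts with D
Y → D g: starts with D
D → (: starts with '('
D → id (: starts with id

The grammar has direct left recursion on: Y.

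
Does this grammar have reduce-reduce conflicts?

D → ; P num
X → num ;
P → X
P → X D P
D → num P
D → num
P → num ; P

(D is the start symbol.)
Augment with D' → D and build the canonical LR(0) collection (I0 = CLOSURE({[D' → . D]}), then GOTO on every symbol after a dot until no new states appear). It has 13 states:
  I0: { [D → . ; P num], [D → . num P], [D → . num], [D' → . D] }  — shift
  I1: { [D → ; . P num], [P → . X D P], [P → . X], [P → . num ; P], [X → . num ;] }  — shift
  I2: { [D' → D .] }  — accept
  I3: { [D → num . P], [D → num .], [P → . X D P], [P → . X], [P → . num ; P], [X → . num ;] }  — shift, reduce
  I4: { [D → num P .] }  — reduce
  I5: { [D → . ; P num], [D → . num P], [D → . num], [P → X . D P], [P → X .] }  — shift, reduce
  I6: { [P → num . ; P], [X → num . ;] }  — shift
  I7: { [P → . X D P], [P → . X], [P → . num ; P], [P → num ; . P], [X → . num ;], [X → num ; .] }  — shift, reduce
  I8: { [P → num ; P .] }  — reduce
  I9: { [P → . X D P], [P → . X], [P → . num ; P], [P → X D . P], [X → . num ;] }  — shift
  I10: { [P → X D P .] }  — reduce
  I11: { [D → ; P . num] }  — shift
  I12: { [D → ; P num .] }  — reduce

No state contains more than one complete item.

Answer: No reduce-reduce conflicts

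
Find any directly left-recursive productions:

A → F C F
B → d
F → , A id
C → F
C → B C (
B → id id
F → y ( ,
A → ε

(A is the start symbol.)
No direct left recursion

A → F C F: starts with F
B → d: starts with d
F → , A id: starts with ','
C → F: starts with F
C → B C (: starts with B
B → id id: starts with id
F → y ( ,: starts with y
A → ε: starts with ε

No direct left recursion found.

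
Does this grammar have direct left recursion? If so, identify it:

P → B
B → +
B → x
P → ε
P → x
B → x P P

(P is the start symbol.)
No direct left recursion

Direct left recursion occurs when N → N α for some non-terminal N (the right-hand side begins with the left-hand side itself).

P → B: starts with B
B → +: starts with '+'
B → x: starts with x
P → ε: starts with ε
P → x: starts with x
B → x P P: starts with x

No direct left recursion found.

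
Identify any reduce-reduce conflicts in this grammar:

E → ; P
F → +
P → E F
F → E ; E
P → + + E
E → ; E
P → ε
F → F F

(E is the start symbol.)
A reduce-reduce conflict occurs when an LR(0) state has two complete items [A → α .] and [B → β .] — both call for a reduction, and with no lookahead the parser cannot choose between them.

Augment with E' → E and build the canonical LR(0) collection (I0 = CLOSURE({[E' → . E]}), then GOTO on every symbol after a dot until no new states appear). It has 14 states:
  I0: { [E → . ; E], [E → . ; P], [E' → . E] }  — shift
  I1: { [E → . ; E], [E → . ; P], [E → ; . E], [E → ; . P], [P → . + + E], [P → . E F], [P → .] }  — shift, reduce
  I2: { [E' → E .] }  — accept
  I3: { [P → + . + E] }  — shift
  I4: { [E → . ; E], [E → . ; P], [E → ; E .], [F → . +], [F → . E ; E], [F → . F F], [P → E . F] }  — shift, reduce
  I5: { [E → ; P .] }  — reduce
  I6: { [F → + .] }  — reduce
  I7: { [F → E . ; E] }  — shift
  I8: { [E → . ; E], [E → . ; P], [F → . +], [F → . E ; E], [F → . F F], [F → F . F], [P → E F .] }  — shift, reduce
  I9: { [E → . ; E], [E → . ; P], [F → . +], [F → . E ; E], [F → . F F], [F → F . F], [F → F F .] }  — shift, reduce
  I10: { [E → . ; E], [E → . ; P], [F → E ; . E] }  — shift
  I11: { [F → E ; E .] }  — reduce
  I12: { [E → . ; E], [E → . ; P], [P → + + . E] }  — shift
  I13: { [P → + + E .] }  — reduce

No state contains more than one complete item.

Answer: No reduce-reduce conflicts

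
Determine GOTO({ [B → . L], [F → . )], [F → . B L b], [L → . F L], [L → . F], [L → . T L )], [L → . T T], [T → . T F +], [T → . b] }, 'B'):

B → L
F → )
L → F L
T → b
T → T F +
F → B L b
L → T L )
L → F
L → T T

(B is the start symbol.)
GOTO(I, 'B') = CLOSURE({ [A → αX.β] : [A → α.Xβ] ∈ I, X = 'B' })

Items with dot before 'B', with the dot advanced:
  [F → . B L b] → [F → B . L b]
Closure of the advanced items:
  [F → B . L b] has the dot before L: add [L → . F L], [L → . T L )], [L → . F], [L → . T T]
  [L → . F L] has the dot before F: add [F → . )], [F → . B L b]
  [L → . T L )] has the dot before T: add [T → . b], [T → . T F +]
  [F → . B L b] has the dot before B: add [B → . L]

GOTO = { [B → . L], [F → . )], [F → . B L b], [F → B . L b], [L → . F L], [L → . F], [L → . T L )], [L → . T T], [T → . T F +], [T → . b] }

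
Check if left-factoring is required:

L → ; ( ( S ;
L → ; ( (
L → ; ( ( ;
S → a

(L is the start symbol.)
Yes, L has productions with common prefix '; ( ('

Left-factoring is needed when two productions for the same non-terminal
share a common prefix on the right-hand side.

Productions for L:
  L → ; ( ( S ;
  L → ; ( (
  L → ; ( ( ;

Found common prefix '; ( (' in productions for L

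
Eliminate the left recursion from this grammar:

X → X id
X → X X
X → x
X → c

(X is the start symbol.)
X → x X'
X → c X'
X' → id X'
X' → X X'
X' → ε

X is directly left-recursive. The standard transformation for
  A → A α₁ | ... | A α_m | β₁ | ... | β_n
is
  A  → β₁ A' | ... | β_n A'
  A' → α₁ A' | ... | α_m A' | ε

X → x becomes X → x X'
X → c becomes X → c X'
X → X id becomes X' → id X'
X → X X becomes X' → X X'
Add X' → ε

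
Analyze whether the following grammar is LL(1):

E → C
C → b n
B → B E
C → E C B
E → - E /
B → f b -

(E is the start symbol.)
No. Predict set conflict for E: { '-' }

A grammar is LL(1) if for each non-terminal N with multiple productions, the predict sets of those productions are pairwise disjoint, where PREDICT(N → α) = (FIRST(α) \ {ε}) ∪ (FOLLOW(N) if α ⇒* ε).

Relevant sets:
  FIRST(C) = { '-', 'b' }
  FIRST(E) = { '-', 'b' }
  FIRST(B) = { 'f' }

For E:
  PREDICT(E → C) = { '-', 'b' }
  PREDICT(E → '-' E '/') = { '-' }
For C:
  PREDICT(C → b n) = { 'b' }
  PREDICT(C → E C B) = { '-', 'b' }
For B:
  PREDICT(B → B E) = { 'f' }
  PREDICT(B → f b '-') = { 'f' }

Conflict found: Predict set conflict for E: { '-' }
The grammar is NOT LL(1).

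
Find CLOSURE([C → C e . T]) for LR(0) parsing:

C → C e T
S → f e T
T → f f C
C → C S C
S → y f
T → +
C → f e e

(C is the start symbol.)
{ [C → C e . T], [T → . +], [T → . f f C] }

Start with: [C → C e . T]
  [C → C e . T] has the dot before T: add [T → . f f C], [T → . +]
No further items can be added.

CLOSURE = { [C → C e . T], [T → . +], [T → . f f C] }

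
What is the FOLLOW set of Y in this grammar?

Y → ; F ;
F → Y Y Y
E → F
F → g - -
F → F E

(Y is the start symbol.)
To compute FOLLOW(Y), find every occurrence of Y on a right-hand side N → α Y β: add FIRST(β) \ {ε}, and if β is empty or nullable also add FOLLOW(N). Iterate to a fixed point.

Y is the start symbol, so $ ∈ FOLLOW(Y).
In F → Y Y Y: Y is followed by Y Y, add FIRST(Y Y) \ {ε} = { ';' }
In F → Y Y Y: Y is followed by Y, add FIRST(Y) \ {ε} = { ';' }
In F → Y Y Y: Y is at the end, add FOLLOW(F)

The FOLLOW sets referred to above (computed the same way, to a fixed point):
  FOLLOW(F) = { ';', 'g' }

Taking the union: FOLLOW(Y) = { $, ';', 'g' }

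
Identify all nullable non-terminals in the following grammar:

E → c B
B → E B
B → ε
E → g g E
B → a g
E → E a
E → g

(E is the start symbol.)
A non-terminal is nullable if it can derive ε (the empty string): either it has an ε-production, or it has a production whose right-hand side consists entirely of nullable non-terminals.

ε-productions: B → ε
So B is immediately nullable.
No further non-terminal can be added: every production for the remaining non-terminals contains a terminal or a non-nullable non-terminal.
Nullable = { 'B' }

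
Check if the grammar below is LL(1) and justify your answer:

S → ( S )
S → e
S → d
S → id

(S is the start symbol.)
Yes, the grammar is LL(1).

For S:
  PREDICT(S → '(' S ')') = { '(' }
  PREDICT(S → e) = { 'e' }
  PREDICT(S → d) = { 'd' }
  PREDICT(S → id) = { 'id' }

All predict sets are disjoint. The grammar IS LL(1).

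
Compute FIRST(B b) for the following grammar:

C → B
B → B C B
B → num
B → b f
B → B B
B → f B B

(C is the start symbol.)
FIRST sets of the non-terminals involved (from the grammar, by fixed-point iteration):
  FIRST(B) = { 'b', 'f', 'num' }

To compute FIRST(B b), process the symbols left to right:
Symbol B is a non-terminal. Add FIRST(B) \ {ε} = { 'b', 'f', 'num' }
B is not nullable (ε ∉ FIRST(B)), so stop here.
FIRST(B b) = { 'b', 'f', 'num' }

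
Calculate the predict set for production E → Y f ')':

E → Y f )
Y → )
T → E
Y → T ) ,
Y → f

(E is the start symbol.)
{ ')', 'f' }

PREDICT(E → Y f ')') = (FIRST(RHS) \ {ε}) ∪ (FOLLOW(E) if ε ∈ FIRST(RHS), i.e. RHS ⇒* ε)
FIRST(Y) = { ')', 'f' }
FIRST(Y f ')') = { ')', 'f' }
ε ∉ FIRST(Y f ')'), so FOLLOW(E) is not added.
PREDICT(E → Y f ')') = { ')', 'f' }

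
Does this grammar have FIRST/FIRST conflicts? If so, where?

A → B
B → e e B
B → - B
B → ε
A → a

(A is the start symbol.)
A FIRST/FIRST conflict occurs when two productions N → α and N → β for the same non-terminal have FIRST(α) ∩ FIRST(β) ≠ ∅ (with ε ∈ FIRST of a nullable right-hand side, so two nullable alternatives also conflict).

FIRST sets of the non-terminals at (or reachable through a nullable prefix from) the front of some alternative:
  FIRST(B) = { '-', 'e', ε }

Productions for A:
  A → B: FIRST = { '-', 'e', ε }
  A → a: FIRST = { 'a' }
Productions for B:
  B → e e B: FIRST = { 'e' }
  B → - B: FIRST = { '-' }
  B → ε: FIRST = { ε }

All alternatives of each non-terminal have pairwise disjoint FIRST sets.

Answer: No FIRST/FIRST conflicts.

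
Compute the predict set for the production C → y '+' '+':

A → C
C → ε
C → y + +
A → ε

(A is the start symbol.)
PREDICT(C → y '+' '+') = (FIRST(RHS) \ {ε}) ∪ (FOLLOW(C) if ε ∈ FIRST(RHS), i.e. RHS ⇒* ε)
FIRST(y '+' '+') = { 'y' }
ε ∉ FIRST(y '+' '+'), so FOLLOW(C) is not added.
PREDICT(C → y '+' '+') = { 'y' }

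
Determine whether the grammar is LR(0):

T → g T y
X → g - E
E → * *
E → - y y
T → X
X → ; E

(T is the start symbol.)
Yes, the grammar is LR(0)

A grammar is LR(0) if no state in the canonical LR(0) collection has:
  - both a shift item (dot before a terminal) and a complete item (shift-reduce conflict), or
  - two or more complete items (reduce-reduce conflict; the accept item [T' → T .] counts as a complete item here).

Augment with T' → T and build the canonical LR(0) collection (I0 = CLOSURE({[T' → . T]}), then GOTO on every symbol after a dot until no new states appear). It has 15 states:
  I0: { [T → . X], [T → . g T y], [T' → . T], [X → . ; E], [X → . g - E] }  — shift
  I1: { [E → . * *], [E → . - y y], [X → ; . E] }  — shift
  I2: { [T' → T .] }  — accept
  I3: { [T → X .] }  — reduce
  I4: { [T → . X], [T → . g T y], [T → g . T y], [X → . ; E], [X → . g - E], [X → g . - E] }  — shift
  I5: { [E → . * *], [E → . - y y], [X → g - . E] }  — shift
  I6: { [T → g T . y] }  — shift
  I7: { [T → g T y .] }  — reduce
  I8: { [E → * . *] }  — shift
  I9: { [E → - . y y] }  — shift
  I10: { [X → g - E .] }  — reduce
  I11: { [E → - y . y] }  — shift
  I12: { [E → - y y .] }  — reduce
  I13: { [E → * * .] }  — reduce
  I14: { [X → ; E .] }  — reduce

Every state is either a pure shift/goto state or contains exactly one complete item and nothing to shift — no conflicts. The grammar is LR(0).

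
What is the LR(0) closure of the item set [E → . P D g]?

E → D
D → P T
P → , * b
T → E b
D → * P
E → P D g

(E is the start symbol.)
{ [E → . P D g], [P → . , * b] }

To compute CLOSURE, for each item [A → α.Bβ] where B is a non-terminal, add [B → .γ] for all productions B → γ; repeat for the newly added items until nothing changes.

Start with: [E → . P D g]
  [E → . P D g] has the dot before P: add [P → . , * b]
No further items can be added.

CLOSURE = { [E → . P D g], [P → . , * b] }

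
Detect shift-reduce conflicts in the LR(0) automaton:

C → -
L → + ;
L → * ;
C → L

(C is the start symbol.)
Augment with C' → C and build the canonical LR(0) collection (I0 = CLOSURE({[C' → . C]}), then GOTO on every symbol after a dot until no new states appear). It has 8 states:
  I0: { [C → . -], [C → . L], [C' → . C], [L → . * ;], [L → . + ;] }  — shift
  I1: { [L → * . ;] }  — shift
  I2: { [L → + . ;] }  — shift
  I3: { [C → - .] }  — reduce
  I4: { [C' → C .] }  — accept
  I5: { [C → L .] }  — reduce
  I6: { [L → + ; .] }  — reduce
  I7: { [L → * ; .] }  — reduce

No state contains both a complete item and a shift item.

Answer: No shift-reduce conflicts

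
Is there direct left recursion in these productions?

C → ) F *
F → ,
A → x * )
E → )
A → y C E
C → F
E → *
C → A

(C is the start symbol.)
No direct left recursion

C → ) F *: starts with ')'
F → ,: starts with ','
A → x * ): starts with x
E → ): starts with ')'
A → y C E: starts with y
C → F: starts with F
E → *: starts with '*'
C → A: starts with A

No direct left recursion found.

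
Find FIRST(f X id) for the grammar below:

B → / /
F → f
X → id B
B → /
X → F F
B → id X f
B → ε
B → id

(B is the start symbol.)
To compute FIRST(f X id), process the symbols left to right:
Symbol f is a terminal. Add 'f' and stop.
FIRST(f X id) = { 'f' }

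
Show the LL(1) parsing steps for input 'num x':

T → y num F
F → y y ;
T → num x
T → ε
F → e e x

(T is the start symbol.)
LL(1) parsing maintains a stack (initially the start symbol over $) and the input. At each step: if the stack top is a terminal, match it against the current input token; if it is a non-terminal N, replace it with the RHS of M[N, lookahead] (the unique production whose predict set contains the lookahead).

Stack is shown with the top on the left.

Stack    Input    Action
------------------------
T $      num x $  output T → num x
num x $  num x $  match 'num'
x $      x $      match 'x'
$        $        accept

The string is accepted.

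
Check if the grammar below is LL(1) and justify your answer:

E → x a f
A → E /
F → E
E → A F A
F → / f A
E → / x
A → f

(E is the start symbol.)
A grammar is LL(1) if for each non-terminal N with multiple productions, the predict sets of those productions are pairwise disjoint, where PREDICT(N → α) = (FIRST(α) \ {ε}) ∪ (FOLLOW(N) if α ⇒* ε).

Relevant sets:
  FIRST(A) = { '/', 'f', 'x' }
  FIRST(E) = { '/', 'f', 'x' }

For E:
  PREDICT(E → x a f) = { 'x' }
  PREDICT(E → A F A) = { '/', 'f', 'x' }
  PREDICT(E → '/' x) = { '/' }
For A:
  PREDICT(A → E '/') = { '/', 'f', 'x' }
  PREDICT(A → f) = { 'f' }
For F:
  PREDICT(F → E) = { '/', 'f', 'x' }
  PREDICT(F → '/' f A) = { '/' }

Conflict found: Predict set conflict for E: { 'x' }
The grammar is NOT LL(1).

Answer: No. Predict set conflict for E: { 'x' }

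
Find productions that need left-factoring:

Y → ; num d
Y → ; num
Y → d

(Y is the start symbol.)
Left-factoring is needed when two productions for the same non-terminal
share a common prefix on the right-hand side.

Productions for Y:
  Y → ; num d
  Y → ; num
  Y → d

Found common prefix '; num' in productions for Y

Answer: Yes, Y has productions with common prefix '; num'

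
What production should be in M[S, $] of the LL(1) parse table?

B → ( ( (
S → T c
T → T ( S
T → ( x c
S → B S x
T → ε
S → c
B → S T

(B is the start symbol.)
To find M[S, $], we find productions for S where $ is in the predict set (PREDICT(N → α) = (FIRST(α) \ {ε}) ∪ (FOLLOW(N) if α ⇒* ε)).

Relevant sets:
  FIRST(T) = { '(', ε }
  FIRST(B) = { '(', 'c' }

S → T c: PREDICT = { '(', 'c' }
S → B S x: PREDICT = { '(', 'c' }
S → c: PREDICT = { 'c' }

M[S, $] is empty (no production applies)

Answer: Empty (error entry)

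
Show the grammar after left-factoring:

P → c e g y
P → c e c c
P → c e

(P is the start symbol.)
P → c e P'
P' → g y
P' → c c
P' → ε

Left-factoring transforms A → αβ₁ | αβ₂ into A → αA' and A' → β₁ | β₂
(α is the longest common prefix among the alternatives). Repeat until
no nonterminal has two alternatives with a common prefix.

Round 1: P has alternatives sharing prefix 'c e'. Introduce P': P → c e P'
  Add: P' → g y
  Add: P' → c c
  Add: P' → ε

No remaining common prefixes — done.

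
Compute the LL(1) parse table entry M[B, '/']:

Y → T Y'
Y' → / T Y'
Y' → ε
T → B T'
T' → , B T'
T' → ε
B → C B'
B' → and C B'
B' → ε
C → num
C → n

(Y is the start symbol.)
Empty (error entry)

To find M[B, '/'], we find productions for B where '/' is in the predict set (PREDICT(N → α) = (FIRST(α) \ {ε}) ∪ (FOLLOW(N) if α ⇒* ε)).

Relevant sets:
  FIRST(C) = { 'n', 'num' }

B → C B': PREDICT = { 'n', 'num' }

M[B, '/'] is empty (no production applies)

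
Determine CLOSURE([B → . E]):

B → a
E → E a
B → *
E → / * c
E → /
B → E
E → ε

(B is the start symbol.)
Start with: [B → . E]
  [B → . E] has the dot before E: add [E → . E a], [E → . / * c], [E → . /], [E → .]
No further items can be added.

CLOSURE = { [B → . E], [E → . / * c], [E → . /], [E → . E a], [E → .] }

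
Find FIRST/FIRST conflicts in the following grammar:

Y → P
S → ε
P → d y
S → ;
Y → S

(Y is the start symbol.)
FIRST sets of the non-terminals at (or reachable through a nullable prefix from) the front of some alternative:
  FIRST(P) = { 'd' }
  FIRST(S) = { ';', ε }

Productions for Y:
  Y → P: FIRST = { 'd' }
  Y → S: FIRST = { ';', ε }
Productions for S:
  S → ε: FIRST = { ε }
  S → ;: FIRST = { ';' }
P has only one production, so no FIRST/FIRST conflict is possible there.

All alternatives of each non-terminal have pairwise disjoint FIRST sets.

Answer: No FIRST/FIRST conflicts.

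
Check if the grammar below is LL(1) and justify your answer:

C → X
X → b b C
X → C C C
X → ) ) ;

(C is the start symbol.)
Relevant sets:
  FIRST(C) = { ')', 'b' }

For X:
  PREDICT(X → b b C) = { 'b' }
  PREDICT(X → C C C) = { ')', 'b' }
  PREDICT(X → ')' ')' ';') = { ')' }
C has a single production, so nothing to check there.

Conflict found: Predict set conflict for X: { 'b' }
The grammar is NOT LL(1).

Answer: No. Predict set conflict for X: { 'b' }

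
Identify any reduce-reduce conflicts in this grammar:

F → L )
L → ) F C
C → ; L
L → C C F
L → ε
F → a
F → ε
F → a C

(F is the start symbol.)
Augment with F' → F and build the canonical LR(0) collection (I0 = CLOSURE({[F' → . F]}), then GOTO on every symbol after a dot until no new states appear). It has 14 states:
  I0: { [C → . ; L], [F → . L )], [F → . a C], [F → . a], [F → .], [F' → . F], [L → . ) F C], [L → . C C F], [L → .] }  — shift, 2 reduces
  I1: { [C → . ; L], [F → . L )], [F → . a C], [F → . a], [F → .], [L → ) . F C], [L → . ) F C], [L → . C C F], [L → .] }  — shift, 2 reduces
  I2: { [C → . ; L], [C → ; . L], [L → . ) F C], [L → . C C F], [L → .] }  — shift, reduce
  I3: { [C → . ; L], [L → C . C F] }  — shift
  I4: { [F' → F .] }  — accept
  I5: { [F → L . )] }  — shift
  I6: { [C → . ; L], [F → a . C], [F → a .] }  — shift, reduce
  I7: { [F → a C .] }  — reduce
  I8: { [F → L ) .] }  — reduce
  I9: { [C → . ; L], [F → . L )], [F → . a C], [F → . a], [F → .], [L → . ) F C], [L → . C C F], [L → .], [L → C C . F] }  — shift, 2 reduces
  I10: { [L → C C F .] }  — reduce
  I11: { [C → ; L .] }  — reduce
  I12: { [C → . ; L], [L → ) F . C] }  — shift
  I13: { [L → ) F C .] }  — reduce

I0 contains complete items [F → .], [L → .] — reduce-reduce conflict.
I1 contains complete items [F → .], [L → .] — reduce-reduce conflict.
I9 contains complete items [F → .], [L → .] — reduce-reduce conflict.

Answer: Yes — I0: [F → .] vs [L → .]; I1: [F → .] vs [L → .]; I9: [F → .] vs [L → .]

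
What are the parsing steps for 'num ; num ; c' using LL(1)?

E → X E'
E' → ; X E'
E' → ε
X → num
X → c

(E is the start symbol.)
Stack is shown with the top on the left.

Stack     Input            Action
---------------------------------
E $       num ; num ; c $  output E → X E'
X E' $    num ; num ; c $  output X → num
num E' $  num ; num ; c $  match 'num'
E' $      ; num ; c $      output E' → ; X E'
; X E' $  ; num ; c $      match ';'
X E' $    num ; c $        output X → num
num E' $  num ; c $        match 'num'
E' $      ; c $            output E' → ; X E'
; X E' $  ; c $            match ';'
X E' $    c $              output X → c
c E' $    c $              match 'c'
E' $      $                output E' → ε
$         $                accept

The string is accepted.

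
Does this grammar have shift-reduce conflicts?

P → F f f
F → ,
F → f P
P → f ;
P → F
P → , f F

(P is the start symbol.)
Yes — I1: [F → , .] vs [P → , . f F]; I2: [P → F .] vs [P → F . f f]

Augment with P' → P and build the canonical LR(0) collection (I0 = CLOSURE({[P' → . P]}), then GOTO on every symbol after a dot until no new states appear). It has 13 states:
  I0: { [F → . ,], [F → . f P], [P → . , f F], [P → . F f f], [P → . F], [P → . f ;], [P' → . P] }  — shift
  I1: { [F → , .], [P → , . f F] }  — shift, reduce
  I2: { [P → F . f f], [P → F .] }  — shift, reduce
  I3: { [P' → P .] }  — accept
  I4: { [F → . ,], [F → . f P], [F → f . P], [P → . , f F], [P → . F f f], [P → . F], [P → . f ;], [P → f . ;] }  — shift
  I5: { [P → f ; .] }  — reduce
  I6: { [F → f P .] }  — reduce
  I7: { [P → F f . f] }  — shift
  I8: { [P → F f f .] }  — reduce
  I9: { [F → . ,], [F → . f P], [P → , f . F] }  — shift
  I10: { [F → , .] }  — reduce
  I11: { [P → , f F .] }  — reduce
  I12: { [F → . ,], [F → . f P], [F → f . P], [P → . , f F], [P → . F f f], [P → . F], [P → . f ;] }  — shift

I1 contains reduce item [F → , .] and shift item [P → , . f F] — shift-reduce conflict.
I2 contains reduce item [P → F .] and shift item [P → F . f f] — shift-reduce conflict.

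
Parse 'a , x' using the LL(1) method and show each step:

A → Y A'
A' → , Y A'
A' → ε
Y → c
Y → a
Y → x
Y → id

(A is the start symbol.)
Stack is shown with the top on the left.

Stack     Input    Action
-------------------------
A $       a , x $  output A → Y A'
Y A' $    a , x $  output Y → a
a A' $    a , x $  match 'a'
A' $      , x $    output A' → , Y A'
, Y A' $  , x $    match ','
Y A' $    x $      output Y → x
x A' $    x $      match 'x'
A' $      $        output A' → ε
$         $        accept

The string is accepted.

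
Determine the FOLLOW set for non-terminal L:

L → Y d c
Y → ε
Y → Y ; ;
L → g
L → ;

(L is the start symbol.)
{ $ }

To compute FOLLOW(L), find every occurrence of L on a right-hand side N → α L β: add FIRST(β) \ {ε}, and if β is empty or nullable also add FOLLOW(N). Iterate to a fixed point.

L is the start symbol, so $ ∈ FOLLOW(L).
L does not occur on any right-hand side.

Taking the union: FOLLOW(L) = { $ }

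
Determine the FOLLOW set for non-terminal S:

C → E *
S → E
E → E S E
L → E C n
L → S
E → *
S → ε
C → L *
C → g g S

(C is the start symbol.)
In E → E S E: S is followed by E, add FIRST(E) \ {ε} = { '*' }
In L → S: S is at the end, add FOLLOW(L)
In C → g g S: S is at the end, add FOLLOW(C)

The FOLLOW sets referred to above (computed the same way, to a fixed point):
  FOLLOW(L) = { '*' }
  FOLLOW(C) = { $, 'n' }

Taking the union: FOLLOW(S) = { $, '*', 'n' }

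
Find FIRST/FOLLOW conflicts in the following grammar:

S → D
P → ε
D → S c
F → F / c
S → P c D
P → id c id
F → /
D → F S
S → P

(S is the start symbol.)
Nullable non-terminals: P, S.
FIRST sets used below: FIRST(D) = { '/', 'c', 'id' }, FIRST(P) = { 'id', ε }

P: nullable alternative(s) P → ε; FOLLOW(P) = { $, 'c' }
  P → ε: FIRST \ {ε} = { } — this is the only nullable alternative, skip
  P → id c id: FIRST \ {ε} = { 'id' } — disjoint from FOLLOW(P)

S: nullable alternative(s) S → P; FOLLOW(S) = { $, 'c' }
  S → D: FIRST \ {ε} = { '/', 'c', 'id' } — overlaps FOLLOW(S) on { 'c' }: CONFLICT
  S → P c D: FIRST \ {ε} = { 'c', 'id' } — overlaps FOLLOW(S) on { 'c' }: CONFLICT
  S → P: FIRST \ {ε} = { 'id' } — this is the only nullable alternative, skip

D, F have no nullable alternative, so no FIRST/FOLLOW check is needed there.

So the grammar has 2 FIRST/FOLLOW conflicts (marked CONFLICT above).

Answer: Yes. S → D with FOLLOW(S) on { 'c' }; S → P c D with FOLLOW(S) on { 'c' }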